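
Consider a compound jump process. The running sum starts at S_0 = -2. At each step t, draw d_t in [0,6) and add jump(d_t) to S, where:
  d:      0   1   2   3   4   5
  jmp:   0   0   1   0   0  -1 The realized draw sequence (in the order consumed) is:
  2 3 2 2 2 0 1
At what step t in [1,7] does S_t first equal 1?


t=0: S=-2, d=2, jump=1, S_1=-1
t=1: S=-1, d=3, jump=0, S_2=-1
t=2: S=-1, d=2, jump=1, S_3=0
t=3: S=0, d=2, jump=1, S_4=1
t=4: S=1, d=2, jump=1, S_5=2
t=5: S=2, d=0, jump=0, S_6=2
t=6: S=2, d=1, jump=0, S_7=2

4


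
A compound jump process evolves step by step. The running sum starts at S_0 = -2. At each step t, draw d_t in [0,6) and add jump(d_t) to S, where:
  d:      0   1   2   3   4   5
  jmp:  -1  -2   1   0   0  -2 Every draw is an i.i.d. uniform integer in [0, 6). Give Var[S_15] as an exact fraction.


55/3

Outcome values over d=0..5: [-1, -2, 1, 0, 0, -2]
Σy = -4, Σy² = 10, M = 6
μ = -4/6 = -2/3,  σ² = 10/6 − (-2/3)² = 11/9
Independent increments: Var[S_15] = 15·σ² = 15·(11/9) = 55/3


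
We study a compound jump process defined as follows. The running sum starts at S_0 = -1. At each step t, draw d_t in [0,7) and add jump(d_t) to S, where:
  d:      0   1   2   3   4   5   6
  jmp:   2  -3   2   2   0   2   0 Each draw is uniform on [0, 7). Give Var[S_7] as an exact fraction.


Outcome values over d=0..6: [2, -3, 2, 2, 0, 2, 0]
Σy = 5, Σy² = 25, M = 7
μ = 5/7 = 5/7,  σ² = 25/7 − (5/7)² = 150/49
Independent increments: Var[S_7] = 7·σ² = 7·(150/49) = 150/7

150/7


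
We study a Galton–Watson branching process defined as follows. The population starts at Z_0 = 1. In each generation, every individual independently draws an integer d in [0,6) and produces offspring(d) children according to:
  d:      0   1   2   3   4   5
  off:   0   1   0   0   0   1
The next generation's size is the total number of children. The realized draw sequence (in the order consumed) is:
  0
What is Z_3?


gen 0: Z_0=1, draws=[0], offspring=[0], Z_1=0
gen 1: Z_1=0, draws=[], offspring=[], Z_2=0
gen 2: Z_2=0, draws=[], offspring=[], Z_3=0

0


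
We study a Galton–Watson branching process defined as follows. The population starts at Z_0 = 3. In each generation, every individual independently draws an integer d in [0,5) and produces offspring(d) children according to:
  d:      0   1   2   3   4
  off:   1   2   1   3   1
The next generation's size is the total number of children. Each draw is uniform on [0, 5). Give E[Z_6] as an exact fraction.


786432/15625

Outcome values over d=0..4: [1, 2, 1, 3, 1]
Σy = 8, Σy² = 16, M = 5
μ = 8/5 = 8/5,  σ² = 16/5 − (8/5)² = 16/25
E[Z_0] = 3
E[Z_1] = 8/5·E[Z_0] = 24/5
E[Z_2] = 8/5·E[Z_1] = 192/25
E[Z_3] = 8/5·E[Z_2] = 1536/125
E[Z_4] = 8/5·E[Z_3] = 12288/625
E[Z_5] = 8/5·E[Z_4] = 98304/3125
E[Z_6] = 8/5·E[Z_5] = 786432/15625


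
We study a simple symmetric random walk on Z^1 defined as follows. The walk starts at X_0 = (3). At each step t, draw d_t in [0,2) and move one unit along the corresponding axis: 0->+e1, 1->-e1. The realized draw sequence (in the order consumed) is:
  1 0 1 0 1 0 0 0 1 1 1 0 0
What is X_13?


(4)

t=0: X=(3), d=1 → -e1, X_1=(2)
t=1: X=(2), d=0 → +e1, X_2=(3)
t=2: X=(3), d=1 → -e1, X_3=(2)
t=3: X=(2), d=0 → +e1, X_4=(3)
t=4: X=(3), d=1 → -e1, X_5=(2)
t=5: X=(2), d=0 → +e1, X_6=(3)
t=6: X=(3), d=0 → +e1, X_7=(4)
t=7: X=(4), d=0 → +e1, X_8=(5)
t=8: X=(5), d=1 → -e1, X_9=(4)
t=9: X=(4), d=1 → -e1, X_10=(3)
t=10: X=(3), d=1 → -e1, X_11=(2)
t=11: X=(2), d=0 → +e1, X_12=(3)
t=12: X=(3), d=0 → +e1, X_13=(4)


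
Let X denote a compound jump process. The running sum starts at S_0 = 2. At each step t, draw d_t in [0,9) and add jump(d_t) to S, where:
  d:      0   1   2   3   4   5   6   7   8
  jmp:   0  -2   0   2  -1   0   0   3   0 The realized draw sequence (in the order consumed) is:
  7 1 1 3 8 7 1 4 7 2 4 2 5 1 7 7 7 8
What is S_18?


t=0: S=2, d=7, jump=3, S_1=5
t=1: S=5, d=1, jump=-2, S_2=3
t=2: S=3, d=1, jump=-2, S_3=1
t=3: S=1, d=3, jump=2, S_4=3
t=4: S=3, d=8, jump=0, S_5=3
t=5: S=3, d=7, jump=3, S_6=6
t=6: S=6, d=1, jump=-2, S_7=4
t=7: S=4, d=4, jump=-1, S_8=3
t=8: S=3, d=7, jump=3, S_9=6
t=9: S=6, d=2, jump=0, S_10=6
t=10: S=6, d=4, jump=-1, S_11=5
t=11: S=5, d=2, jump=0, S_12=5
t=12: S=5, d=5, jump=0, S_13=5
t=13: S=5, d=1, jump=-2, S_14=3
t=14: S=3, d=7, jump=3, S_15=6
t=15: S=6, d=7, jump=3, S_16=9
t=16: S=9, d=7, jump=3, S_17=12
t=17: S=12, d=8, jump=0, S_18=12

12


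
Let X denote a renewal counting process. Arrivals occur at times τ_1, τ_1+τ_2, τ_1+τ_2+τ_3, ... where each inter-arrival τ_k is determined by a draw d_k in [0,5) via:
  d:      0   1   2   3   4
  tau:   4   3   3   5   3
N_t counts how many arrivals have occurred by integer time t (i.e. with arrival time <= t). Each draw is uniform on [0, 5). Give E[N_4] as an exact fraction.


Inter-arrival values over d=0..4: [4, 3, 3, 5, 3]
Each d has probability 1/5, so the pmf of τ is: f(3) = 3/5, f(4) = 1/5, f(5) = 1/5
Renewal equation for m(n) = E[N_n]: condition on τ_1 = k (if k <= n, one arrival plus a fresh copy on the remaining n−k steps): m(n) = F(n) + Σ_{k<=n} f(k)·m(n−k), where F(n) = P(τ <= n) and m(0) = 0
m(1) = F(1) = 0
m(2) = F(2) = 0
m(3) = F(3) = 3/5
m(4) = F(4) = 4/5
E[N_4] = m(4) = 4/5

4/5


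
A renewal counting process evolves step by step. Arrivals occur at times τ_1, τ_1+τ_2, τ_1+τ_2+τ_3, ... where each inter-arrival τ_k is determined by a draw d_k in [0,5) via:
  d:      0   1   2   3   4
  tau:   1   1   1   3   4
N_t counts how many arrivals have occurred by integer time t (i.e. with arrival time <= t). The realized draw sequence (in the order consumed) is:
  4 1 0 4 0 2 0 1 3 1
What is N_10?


4

draw d_1=4: τ_1=4, arrival time A_1=4
draw d_2=1: τ_2=1, arrival time A_2=5
draw d_3=0: τ_3=1, arrival time A_3=6
draw d_4=4: τ_4=4, arrival time A_4=10
draw d_5=0: τ_5=1, arrival time A_5=11
draw d_6=2: τ_6=1, arrival time A_6=12
draw d_7=0: τ_7=1, arrival time A_7=13
draw d_8=1: τ_8=1, arrival time A_8=14
draw d_9=3: τ_9=3, arrival time A_9=17
draw d_10=1: τ_10=1, arrival time A_10=18
N_t over t=0..10: 0:0 1:0 2:0 3:0 4:1 5:2 6:3 7:3 8:3 9:3 10:4


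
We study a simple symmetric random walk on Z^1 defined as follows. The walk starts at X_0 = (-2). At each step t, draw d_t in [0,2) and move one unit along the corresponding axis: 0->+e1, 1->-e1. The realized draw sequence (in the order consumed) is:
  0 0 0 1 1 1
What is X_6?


(-2)

t=0: X=(-2), d=0 → +e1, X_1=(-1)
t=1: X=(-1), d=0 → +e1, X_2=(0)
t=2: X=(0), d=0 → +e1, X_3=(1)
t=3: X=(1), d=1 → -e1, X_4=(0)
t=4: X=(0), d=1 → -e1, X_5=(-1)
t=5: X=(-1), d=1 → -e1, X_6=(-2)


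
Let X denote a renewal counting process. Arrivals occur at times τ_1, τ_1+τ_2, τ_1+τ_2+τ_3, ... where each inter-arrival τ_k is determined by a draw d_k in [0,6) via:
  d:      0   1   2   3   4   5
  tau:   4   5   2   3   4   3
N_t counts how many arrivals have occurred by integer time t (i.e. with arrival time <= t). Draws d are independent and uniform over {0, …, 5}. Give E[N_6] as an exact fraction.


Inter-arrival values over d=0..5: [4, 5, 2, 3, 4, 3]
Each d has probability 1/6, so the pmf of τ is: f(2) = 1/6, f(3) = 1/3, f(4) = 1/3, f(5) = 1/6
Renewal equation for m(n) = E[N_n]: condition on τ_1 = k (if k <= n, one arrival plus a fresh copy on the remaining n−k steps): m(n) = F(n) + Σ_{k<=n} f(k)·m(n−k), where F(n) = P(τ <= n) and m(0) = 0
m(1) = F(1) = 0
m(2) = F(2) = 1/6
m(3) = F(3) = 1/2
m(4) = F(4) + f(2)·m(2) = 5/6 + 1/6·1/6 = 31/36
m(5) = F(5) + f(2)·m(3) + f(3)·m(2) = 1 + 1/6·1/2 + 1/3·1/6 = 41/36
m(6) = F(6) + f(2)·m(4) + f(3)·m(3) + f(4)·m(2) = 1 + 1/6·31/36 + 1/3·1/2 + 1/3·1/6 = 295/216
E[N_6] = m(6) = 295/216

295/216


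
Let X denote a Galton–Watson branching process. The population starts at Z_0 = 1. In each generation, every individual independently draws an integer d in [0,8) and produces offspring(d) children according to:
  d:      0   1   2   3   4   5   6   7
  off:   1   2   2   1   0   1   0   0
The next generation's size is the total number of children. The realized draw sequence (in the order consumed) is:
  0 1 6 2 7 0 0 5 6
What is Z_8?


0

gen 0: Z_0=1, draws=[0], offspring=[1], Z_1=1
gen 1: Z_1=1, draws=[1], offspring=[2], Z_2=2
gen 2: Z_2=2, draws=[6, 2], offspring=[0, 2], Z_3=2
gen 3: Z_3=2, draws=[7, 0], offspring=[0, 1], Z_4=1
gen 4: Z_4=1, draws=[0], offspring=[1], Z_5=1
gen 5: Z_5=1, draws=[5], offspring=[1], Z_6=1
gen 6: Z_6=1, draws=[6], offspring=[0], Z_7=0
gen 7: Z_7=0, draws=[], offspring=[], Z_8=0


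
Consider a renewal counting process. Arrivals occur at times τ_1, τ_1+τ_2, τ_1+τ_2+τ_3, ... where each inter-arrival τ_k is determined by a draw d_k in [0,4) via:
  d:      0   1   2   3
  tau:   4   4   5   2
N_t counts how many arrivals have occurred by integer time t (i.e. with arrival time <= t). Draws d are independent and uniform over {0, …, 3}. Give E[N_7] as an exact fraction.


93/64

Inter-arrival values over d=0..3: [4, 4, 5, 2]
Each d has probability 1/4, so the pmf of τ is: f(2) = 1/4, f(4) = 1/2, f(5) = 1/4
Renewal equation for m(n) = E[N_n]: condition on τ_1 = k (if k <= n, one arrival plus a fresh copy on the remaining n−k steps): m(n) = F(n) + Σ_{k<=n} f(k)·m(n−k), where F(n) = P(τ <= n) and m(0) = 0
m(1) = F(1) = 0
m(2) = F(2) = 1/4
m(3) = F(3) = 1/4
m(4) = F(4) + f(2)·m(2) = 3/4 + 1/4·1/4 = 13/16
m(5) = F(5) + f(2)·m(3) = 1 + 1/4·1/4 = 17/16
m(6) = F(6) + f(2)·m(4) + f(4)·m(2) = 1 + 1/4·13/16 + 1/2·1/4 = 85/64
m(7) = F(7) + f(2)·m(5) + f(4)·m(3) + f(5)·m(2) = 1 + 1/4·17/16 + 1/2·1/4 + 1/4·1/4 = 93/64
E[N_7] = m(7) = 93/64


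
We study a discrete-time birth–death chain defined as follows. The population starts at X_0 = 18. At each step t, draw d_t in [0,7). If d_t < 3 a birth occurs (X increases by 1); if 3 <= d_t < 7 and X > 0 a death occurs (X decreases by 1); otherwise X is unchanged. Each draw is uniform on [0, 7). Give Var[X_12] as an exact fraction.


X can drop by at most 1 per step and X_0 = 18 > T = 12, so X_t >= 18 − t >= 6 > 0 for every t <= 12: the floor at 0 (the 'and X > 0' condition) never binds. Hence X_12 = X_0 + Σ_{t<12} Y_t with i.i.d. increments Y_t = y(d_t) ∈ {+1, −1, 0}.
Outcome values over d=0..6: [1, 1, 1, -1, -1, -1, -1]
Σy = -1, Σy² = 7, M = 7
μ = -1/7 = -1/7,  σ² = 7/7 − (-1/7)² = 48/49
Independent increments: Var[X_12] = 12·σ² = 12·(48/49) = 576/49

576/49


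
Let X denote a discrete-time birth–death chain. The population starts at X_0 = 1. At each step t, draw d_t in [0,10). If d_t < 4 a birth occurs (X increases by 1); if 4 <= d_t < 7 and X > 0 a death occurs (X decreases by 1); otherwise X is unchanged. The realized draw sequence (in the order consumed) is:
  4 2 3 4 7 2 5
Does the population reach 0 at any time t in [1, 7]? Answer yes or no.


yes

t=0: X=1, d=4 → death, X_1=0
t=1: X=0, d=2 → birth, X_2=1
t=2: X=1, d=3 → birth, X_3=2
t=3: X=2, d=4 → death, X_4=1
t=4: X=1, d=7 → hold, X_5=1
t=5: X=1, d=2 → birth, X_6=2
t=6: X=2, d=5 → death, X_7=1


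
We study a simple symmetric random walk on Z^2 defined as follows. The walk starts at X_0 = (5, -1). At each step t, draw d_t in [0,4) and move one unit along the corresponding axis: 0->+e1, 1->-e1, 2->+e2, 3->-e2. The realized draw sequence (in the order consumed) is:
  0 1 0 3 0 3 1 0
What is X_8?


(7, -3)

t=0: X=(5, -1), d=0 → +e1, X_1=(6, -1)
t=1: X=(6, -1), d=1 → -e1, X_2=(5, -1)
t=2: X=(5, -1), d=0 → +e1, X_3=(6, -1)
t=3: X=(6, -1), d=3 → -e2, X_4=(6, -2)
t=4: X=(6, -2), d=0 → +e1, X_5=(7, -2)
t=5: X=(7, -2), d=3 → -e2, X_6=(7, -3)
t=6: X=(7, -3), d=1 → -e1, X_7=(6, -3)
t=7: X=(6, -3), d=0 → +e1, X_8=(7, -3)


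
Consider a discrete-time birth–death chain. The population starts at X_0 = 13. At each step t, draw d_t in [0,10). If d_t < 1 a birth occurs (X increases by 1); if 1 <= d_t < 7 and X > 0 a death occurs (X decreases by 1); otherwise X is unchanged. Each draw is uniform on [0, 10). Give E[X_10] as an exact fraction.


X can drop by at most 1 per step and X_0 = 13 > T = 10, so X_t >= 13 − t >= 3 > 0 for every t <= 10: the floor at 0 (the 'and X > 0' condition) never binds. Hence X_10 = X_0 + Σ_{t<10} Y_t with i.i.d. increments Y_t = y(d_t) ∈ {+1, −1, 0}.
Outcome values over d=0..9: [1, -1, -1, -1, -1, -1, -1, 0, 0, 0]
Σy = -5, Σy² = 7, M = 10
μ = -5/10 = -1/2,  σ² = 7/10 − (-1/2)² = 9/20
E[X_10] = 13 + 10·(-1/2) = 8

8


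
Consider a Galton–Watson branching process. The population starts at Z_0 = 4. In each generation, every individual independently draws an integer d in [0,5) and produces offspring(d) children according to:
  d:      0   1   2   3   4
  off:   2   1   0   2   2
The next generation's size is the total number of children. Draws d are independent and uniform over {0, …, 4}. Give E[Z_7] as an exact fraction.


3294172/78125

Outcome values over d=0..4: [2, 1, 0, 2, 2]
Σy = 7, Σy² = 13, M = 5
μ = 7/5 = 7/5,  σ² = 13/5 − (7/5)² = 16/25
E[Z_0] = 4
E[Z_1] = 7/5·E[Z_0] = 28/5
E[Z_2] = 7/5·E[Z_1] = 196/25
E[Z_3] = 7/5·E[Z_2] = 1372/125
E[Z_4] = 7/5·E[Z_3] = 9604/625
E[Z_5] = 7/5·E[Z_4] = 67228/3125
E[Z_6] = 7/5·E[Z_5] = 470596/15625
E[Z_7] = 7/5·E[Z_6] = 3294172/78125


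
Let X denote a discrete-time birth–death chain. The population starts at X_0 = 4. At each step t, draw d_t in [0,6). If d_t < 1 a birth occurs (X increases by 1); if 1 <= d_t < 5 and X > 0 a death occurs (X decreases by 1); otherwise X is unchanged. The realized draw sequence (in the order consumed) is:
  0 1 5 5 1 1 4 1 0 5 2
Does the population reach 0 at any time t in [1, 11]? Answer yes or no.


yes

t=0: X=4, d=0 → birth, X_1=5
t=1: X=5, d=1 → death, X_2=4
t=2: X=4, d=5 → hold, X_3=4
t=3: X=4, d=5 → hold, X_4=4
t=4: X=4, d=1 → death, X_5=3
t=5: X=3, d=1 → death, X_6=2
t=6: X=2, d=4 → death, X_7=1
t=7: X=1, d=1 → death, X_8=0
t=8: X=0, d=0 → birth, X_9=1
t=9: X=1, d=5 → hold, X_10=1
t=10: X=1, d=2 → death, X_11=0


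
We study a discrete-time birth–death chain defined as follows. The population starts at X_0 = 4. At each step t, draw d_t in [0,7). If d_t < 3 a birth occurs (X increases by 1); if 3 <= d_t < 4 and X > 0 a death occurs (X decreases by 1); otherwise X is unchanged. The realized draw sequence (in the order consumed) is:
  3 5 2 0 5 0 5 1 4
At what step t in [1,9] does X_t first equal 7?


8

t=0: X=4, d=3 → death, X_1=3
t=1: X=3, d=5 → hold, X_2=3
t=2: X=3, d=2 → birth, X_3=4
t=3: X=4, d=0 → birth, X_4=5
t=4: X=5, d=5 → hold, X_5=5
t=5: X=5, d=0 → birth, X_6=6
t=6: X=6, d=5 → hold, X_7=6
t=7: X=6, d=1 → birth, X_8=7
t=8: X=7, d=4 → hold, X_9=7


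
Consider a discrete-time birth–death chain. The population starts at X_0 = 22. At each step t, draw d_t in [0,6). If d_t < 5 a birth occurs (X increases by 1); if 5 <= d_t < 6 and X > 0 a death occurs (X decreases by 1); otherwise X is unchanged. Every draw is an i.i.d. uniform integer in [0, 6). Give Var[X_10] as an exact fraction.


X can drop by at most 1 per step and X_0 = 22 > T = 10, so X_t >= 22 − t >= 12 > 0 for every t <= 10: the floor at 0 (the 'and X > 0' condition) never binds. Hence X_10 = X_0 + Σ_{t<10} Y_t with i.i.d. increments Y_t = y(d_t) ∈ {+1, −1, 0}.
Outcome values over d=0..5: [1, 1, 1, 1, 1, -1]
Σy = 4, Σy² = 6, M = 6
μ = 4/6 = 2/3,  σ² = 6/6 − (2/3)² = 5/9
Independent increments: Var[X_10] = 10·σ² = 10·(5/9) = 50/9

50/9


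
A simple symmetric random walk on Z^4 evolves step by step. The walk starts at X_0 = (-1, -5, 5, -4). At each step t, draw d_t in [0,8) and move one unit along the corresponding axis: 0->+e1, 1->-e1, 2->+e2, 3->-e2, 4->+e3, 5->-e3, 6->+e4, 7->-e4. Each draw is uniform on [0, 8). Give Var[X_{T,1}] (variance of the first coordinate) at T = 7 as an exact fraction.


Outcome values over d=0..7: [1, -1, 0, 0, 0, 0, 0, 0]
Σy = 0, Σy² = 2, M = 8
μ = 0/8 = 0,  σ² = 2/8 − (0)² = 1/4
Independent increments: Var[X_7] = 7·σ² = 7·(1/4) = 7/4

7/4


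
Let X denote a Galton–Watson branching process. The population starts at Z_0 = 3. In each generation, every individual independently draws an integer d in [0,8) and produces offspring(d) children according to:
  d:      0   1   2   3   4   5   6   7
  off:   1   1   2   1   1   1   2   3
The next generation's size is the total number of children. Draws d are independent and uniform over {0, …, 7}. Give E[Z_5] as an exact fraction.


Outcome values over d=0..7: [1, 1, 2, 1, 1, 1, 2, 3]
Σy = 12, Σy² = 22, M = 8
μ = 12/8 = 3/2,  σ² = 22/8 − (3/2)² = 1/2
E[Z_0] = 3
E[Z_1] = 3/2·E[Z_0] = 9/2
E[Z_2] = 3/2·E[Z_1] = 27/4
E[Z_3] = 3/2·E[Z_2] = 81/8
E[Z_4] = 3/2·E[Z_3] = 243/16
E[Z_5] = 3/2·E[Z_4] = 729/32

729/32


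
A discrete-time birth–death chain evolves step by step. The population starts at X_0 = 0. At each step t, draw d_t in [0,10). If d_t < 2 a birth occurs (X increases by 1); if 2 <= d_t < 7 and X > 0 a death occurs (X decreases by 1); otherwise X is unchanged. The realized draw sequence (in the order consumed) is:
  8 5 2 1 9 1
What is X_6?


t=0: X=0, d=8 → hold, X_1=0
t=1: X=0, d=5 → hold, X_2=0
t=2: X=0, d=2 → hold, X_3=0
t=3: X=0, d=1 → birth, X_4=1
t=4: X=1, d=9 → hold, X_5=1
t=5: X=1, d=1 → birth, X_6=2

2


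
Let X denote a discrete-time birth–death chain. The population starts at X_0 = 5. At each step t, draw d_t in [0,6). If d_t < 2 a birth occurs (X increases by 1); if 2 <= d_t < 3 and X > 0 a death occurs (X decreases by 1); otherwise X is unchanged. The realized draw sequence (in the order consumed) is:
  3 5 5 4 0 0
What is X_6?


7

t=0: X=5, d=3 → hold, X_1=5
t=1: X=5, d=5 → hold, X_2=5
t=2: X=5, d=5 → hold, X_3=5
t=3: X=5, d=4 → hold, X_4=5
t=4: X=5, d=0 → birth, X_5=6
t=5: X=6, d=0 → birth, X_6=7


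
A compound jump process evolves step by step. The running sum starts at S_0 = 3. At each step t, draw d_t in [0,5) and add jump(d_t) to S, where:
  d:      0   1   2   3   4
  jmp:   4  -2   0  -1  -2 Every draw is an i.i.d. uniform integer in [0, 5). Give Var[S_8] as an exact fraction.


992/25

Outcome values over d=0..4: [4, -2, 0, -1, -2]
Σy = -1, Σy² = 25, M = 5
μ = -1/5 = -1/5,  σ² = 25/5 − (-1/5)² = 124/25
Independent increments: Var[S_8] = 8·σ² = 8·(124/25) = 992/25


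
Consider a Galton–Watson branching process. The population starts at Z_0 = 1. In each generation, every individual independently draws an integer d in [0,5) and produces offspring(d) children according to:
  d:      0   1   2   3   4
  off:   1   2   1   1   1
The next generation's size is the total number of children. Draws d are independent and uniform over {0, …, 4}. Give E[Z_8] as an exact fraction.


1679616/390625

Outcome values over d=0..4: [1, 2, 1, 1, 1]
Σy = 6, Σy² = 8, M = 5
μ = 6/5 = 6/5,  σ² = 8/5 − (6/5)² = 4/25
E[Z_0] = 1
E[Z_1] = 6/5·E[Z_0] = 6/5
E[Z_2] = 6/5·E[Z_1] = 36/25
E[Z_3] = 6/5·E[Z_2] = 216/125
E[Z_4] = 6/5·E[Z_3] = 1296/625
E[Z_5] = 6/5·E[Z_4] = 7776/3125
E[Z_6] = 6/5·E[Z_5] = 46656/15625
E[Z_7] = 6/5·E[Z_6] = 279936/78125
E[Z_8] = 6/5·E[Z_7] = 1679616/390625


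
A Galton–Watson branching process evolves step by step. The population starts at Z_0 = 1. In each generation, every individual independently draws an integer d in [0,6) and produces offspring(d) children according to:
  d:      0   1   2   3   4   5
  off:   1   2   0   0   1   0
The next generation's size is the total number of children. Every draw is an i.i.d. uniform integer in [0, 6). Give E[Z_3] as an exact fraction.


Outcome values over d=0..5: [1, 2, 0, 0, 1, 0]
Σy = 4, Σy² = 6, M = 6
μ = 4/6 = 2/3,  σ² = 6/6 − (2/3)² = 5/9
E[Z_0] = 1
E[Z_1] = 2/3·E[Z_0] = 2/3
E[Z_2] = 2/3·E[Z_1] = 4/9
E[Z_3] = 2/3·E[Z_2] = 8/27

8/27


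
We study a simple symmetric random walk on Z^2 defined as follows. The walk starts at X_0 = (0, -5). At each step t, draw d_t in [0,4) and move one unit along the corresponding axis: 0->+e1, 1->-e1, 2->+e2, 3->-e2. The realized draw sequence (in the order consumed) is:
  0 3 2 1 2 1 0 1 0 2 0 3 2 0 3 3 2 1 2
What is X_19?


t=0: X=(0, -5), d=0 → +e1, X_1=(1, -5)
t=1: X=(1, -5), d=3 → -e2, X_2=(1, -6)
t=2: X=(1, -6), d=2 → +e2, X_3=(1, -5)
t=3: X=(1, -5), d=1 → -e1, X_4=(0, -5)
t=4: X=(0, -5), d=2 → +e2, X_5=(0, -4)
t=5: X=(0, -4), d=1 → -e1, X_6=(-1, -4)
t=6: X=(-1, -4), d=0 → +e1, X_7=(0, -4)
t=7: X=(0, -4), d=1 → -e1, X_8=(-1, -4)
t=8: X=(-1, -4), d=0 → +e1, X_9=(0, -4)
t=9: X=(0, -4), d=2 → +e2, X_10=(0, -3)
t=10: X=(0, -3), d=0 → +e1, X_11=(1, -3)
t=11: X=(1, -3), d=3 → -e2, X_12=(1, -4)
t=12: X=(1, -4), d=2 → +e2, X_13=(1, -3)
t=13: X=(1, -3), d=0 → +e1, X_14=(2, -3)
t=14: X=(2, -3), d=3 → -e2, X_15=(2, -4)
t=15: X=(2, -4), d=3 → -e2, X_16=(2, -5)
t=16: X=(2, -5), d=2 → +e2, X_17=(2, -4)
t=17: X=(2, -4), d=1 → -e1, X_18=(1, -4)
t=18: X=(1, -4), d=2 → +e2, X_19=(1, -3)

(1, -3)


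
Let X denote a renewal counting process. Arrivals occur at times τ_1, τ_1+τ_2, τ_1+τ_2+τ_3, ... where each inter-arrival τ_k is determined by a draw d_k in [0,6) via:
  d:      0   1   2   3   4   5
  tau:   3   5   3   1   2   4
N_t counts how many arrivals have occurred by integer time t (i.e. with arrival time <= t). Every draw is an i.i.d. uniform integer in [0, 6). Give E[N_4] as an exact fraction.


Inter-arrival values over d=0..5: [3, 5, 3, 1, 2, 4]
Each d has probability 1/6, so the pmf of τ is: f(1) = 1/6, f(2) = 1/6, f(3) = 1/3, f(4) = 1/6, f(5) = 1/6
Renewal equation for m(n) = E[N_n]: condition on τ_1 = k (if k <= n, one arrival plus a fresh copy on the remaining n−k steps): m(n) = F(n) + Σ_{k<=n} f(k)·m(n−k), where F(n) = P(τ <= n) and m(0) = 0
m(1) = F(1) = 1/6
m(2) = F(2) + f(1)·m(1) = 1/3 + 1/6·1/6 = 13/36
m(3) = F(3) + f(1)·m(2) + f(2)·m(1) = 2/3 + 1/6·13/36 + 1/6·1/6 = 163/216
m(4) = F(4) + f(1)·m(3) + f(2)·m(2) + f(3)·m(1) = 5/6 + 1/6·163/216 + 1/6·13/36 + 1/3·1/6 = 1393/1296
E[N_4] = m(4) = 1393/1296

1393/1296


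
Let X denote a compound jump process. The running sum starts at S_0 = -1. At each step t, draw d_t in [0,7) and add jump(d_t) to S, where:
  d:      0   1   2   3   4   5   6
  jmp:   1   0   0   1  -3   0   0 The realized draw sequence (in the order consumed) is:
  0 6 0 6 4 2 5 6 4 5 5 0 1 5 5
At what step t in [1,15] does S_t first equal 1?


3

t=0: S=-1, d=0, jump=1, S_1=0
t=1: S=0, d=6, jump=0, S_2=0
t=2: S=0, d=0, jump=1, S_3=1
t=3: S=1, d=6, jump=0, S_4=1
t=4: S=1, d=4, jump=-3, S_5=-2
t=5: S=-2, d=2, jump=0, S_6=-2
t=6: S=-2, d=5, jump=0, S_7=-2
t=7: S=-2, d=6, jump=0, S_8=-2
t=8: S=-2, d=4, jump=-3, S_9=-5
t=9: S=-5, d=5, jump=0, S_10=-5
t=10: S=-5, d=5, jump=0, S_11=-5
t=11: S=-5, d=0, jump=1, S_12=-4
t=12: S=-4, d=1, jump=0, S_13=-4
t=13: S=-4, d=5, jump=0, S_14=-4
t=14: S=-4, d=5, jump=0, S_15=-4


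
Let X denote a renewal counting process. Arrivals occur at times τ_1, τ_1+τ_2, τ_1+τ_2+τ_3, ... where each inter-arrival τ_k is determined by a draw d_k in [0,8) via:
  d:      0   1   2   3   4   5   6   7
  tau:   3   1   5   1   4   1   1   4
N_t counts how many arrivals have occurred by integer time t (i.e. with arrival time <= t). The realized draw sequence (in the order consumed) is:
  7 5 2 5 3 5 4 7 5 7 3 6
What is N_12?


5

draw d_1=7: τ_1=4, arrival time A_1=4
draw d_2=5: τ_2=1, arrival time A_2=5
draw d_3=2: τ_3=5, arrival time A_3=10
draw d_4=5: τ_4=1, arrival time A_4=11
draw d_5=3: τ_5=1, arrival time A_5=12
draw d_6=5: τ_6=1, arrival time A_6=13
draw d_7=4: τ_7=4, arrival time A_7=17
draw d_8=7: τ_8=4, arrival time A_8=21
draw d_9=5: τ_9=1, arrival time A_9=22
draw d_10=7: τ_10=4, arrival time A_10=26
draw d_11=3: τ_11=1, arrival time A_11=27
draw d_12=6: τ_12=1, arrival time A_12=28
N_t over t=0..12: 0:0 1:0 2:0 3:0 4:1 5:2 6:2 7:2 8:2 9:2 10:3 11:4 12:5


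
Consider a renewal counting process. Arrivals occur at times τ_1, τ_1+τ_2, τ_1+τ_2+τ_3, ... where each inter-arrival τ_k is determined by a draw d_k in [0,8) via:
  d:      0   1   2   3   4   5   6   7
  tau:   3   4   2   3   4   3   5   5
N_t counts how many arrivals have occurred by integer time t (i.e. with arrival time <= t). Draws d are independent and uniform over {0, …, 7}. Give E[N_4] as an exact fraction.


Inter-arrival values over d=0..7: [3, 4, 2, 3, 4, 3, 5, 5]
Each d has probability 1/8, so the pmf of τ is: f(2) = 1/8, f(3) = 3/8, f(4) = 1/4, f(5) = 1/4
Renewal equation for m(n) = E[N_n]: condition on τ_1 = k (if k <= n, one arrival plus a fresh copy on the remaining n−k steps): m(n) = F(n) + Σ_{k<=n} f(k)·m(n−k), where F(n) = P(τ <= n) and m(0) = 0
m(1) = F(1) = 0
m(2) = F(2) = 1/8
m(3) = F(3) = 1/2
m(4) = F(4) + f(2)·m(2) = 3/4 + 1/8·1/8 = 49/64
E[N_4] = m(4) = 49/64

49/64


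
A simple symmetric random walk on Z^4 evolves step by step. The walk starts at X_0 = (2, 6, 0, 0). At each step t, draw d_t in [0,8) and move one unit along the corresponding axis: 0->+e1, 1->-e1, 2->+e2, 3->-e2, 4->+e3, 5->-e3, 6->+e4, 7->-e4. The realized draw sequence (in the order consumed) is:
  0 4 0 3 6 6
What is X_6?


t=0: X=(2, 6, 0, 0), d=0 → +e1, X_1=(3, 6, 0, 0)
t=1: X=(3, 6, 0, 0), d=4 → +e3, X_2=(3, 6, 1, 0)
t=2: X=(3, 6, 1, 0), d=0 → +e1, X_3=(4, 6, 1, 0)
t=3: X=(4, 6, 1, 0), d=3 → -e2, X_4=(4, 5, 1, 0)
t=4: X=(4, 5, 1, 0), d=6 → +e4, X_5=(4, 5, 1, 1)
t=5: X=(4, 5, 1, 1), d=6 → +e4, X_6=(4, 5, 1, 2)

(4, 5, 1, 2)


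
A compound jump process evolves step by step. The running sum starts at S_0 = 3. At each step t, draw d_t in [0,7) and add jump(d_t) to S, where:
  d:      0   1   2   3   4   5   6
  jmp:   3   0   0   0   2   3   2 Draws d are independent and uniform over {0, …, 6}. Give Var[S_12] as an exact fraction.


984/49

Outcome values over d=0..6: [3, 0, 0, 0, 2, 3, 2]
Σy = 10, Σy² = 26, M = 7
μ = 10/7 = 10/7,  σ² = 26/7 − (10/7)² = 82/49
Independent increments: Var[S_12] = 12·σ² = 12·(82/49) = 984/49


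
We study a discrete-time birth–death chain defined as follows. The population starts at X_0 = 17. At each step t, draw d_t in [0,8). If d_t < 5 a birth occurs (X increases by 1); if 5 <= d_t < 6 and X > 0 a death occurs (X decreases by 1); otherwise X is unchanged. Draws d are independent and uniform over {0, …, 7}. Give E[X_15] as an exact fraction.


49/2

X can drop by at most 1 per step and X_0 = 17 > T = 15, so X_t >= 17 − t >= 2 > 0 for every t <= 15: the floor at 0 (the 'and X > 0' condition) never binds. Hence X_15 = X_0 + Σ_{t<15} Y_t with i.i.d. increments Y_t = y(d_t) ∈ {+1, −1, 0}.
Outcome values over d=0..7: [1, 1, 1, 1, 1, -1, 0, 0]
Σy = 4, Σy² = 6, M = 8
μ = 4/8 = 1/2,  σ² = 6/8 − (1/2)² = 1/2
E[X_15] = 17 + 15·(1/2) = 49/2


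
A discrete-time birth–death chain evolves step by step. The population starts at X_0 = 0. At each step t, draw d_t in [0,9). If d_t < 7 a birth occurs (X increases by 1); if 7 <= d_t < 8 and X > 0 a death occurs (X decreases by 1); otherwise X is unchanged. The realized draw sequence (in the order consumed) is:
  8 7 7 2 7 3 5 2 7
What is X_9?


2

t=0: X=0, d=8 → hold, X_1=0
t=1: X=0, d=7 → hold, X_2=0
t=2: X=0, d=7 → hold, X_3=0
t=3: X=0, d=2 → birth, X_4=1
t=4: X=1, d=7 → death, X_5=0
t=5: X=0, d=3 → birth, X_6=1
t=6: X=1, d=5 → birth, X_7=2
t=7: X=2, d=2 → birth, X_8=3
t=8: X=3, d=7 → death, X_9=2


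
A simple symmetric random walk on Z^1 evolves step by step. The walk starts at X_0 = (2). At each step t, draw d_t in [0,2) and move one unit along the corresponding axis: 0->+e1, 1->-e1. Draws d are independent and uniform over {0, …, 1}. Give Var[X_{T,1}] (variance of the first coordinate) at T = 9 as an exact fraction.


9

Outcome values over d=0..1: [1, -1]
Σy = 0, Σy² = 2, M = 2
μ = 0/2 = 0,  σ² = 2/2 − (0)² = 1
Independent increments: Var[X_9] = 9·σ² = 9·(1) = 9


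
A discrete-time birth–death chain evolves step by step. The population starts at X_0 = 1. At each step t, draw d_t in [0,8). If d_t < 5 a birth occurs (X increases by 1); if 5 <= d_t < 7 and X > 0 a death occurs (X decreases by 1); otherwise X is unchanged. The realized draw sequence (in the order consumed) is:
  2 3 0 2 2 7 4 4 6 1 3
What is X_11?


t=0: X=1, d=2 → birth, X_1=2
t=1: X=2, d=3 → birth, X_2=3
t=2: X=3, d=0 → birth, X_3=4
t=3: X=4, d=2 → birth, X_4=5
t=4: X=5, d=2 → birth, X_5=6
t=5: X=6, d=7 → hold, X_6=6
t=6: X=6, d=4 → birth, X_7=7
t=7: X=7, d=4 → birth, X_8=8
t=8: X=8, d=6 → death, X_9=7
t=9: X=7, d=1 → birth, X_10=8
t=10: X=8, d=3 → birth, X_11=9

9


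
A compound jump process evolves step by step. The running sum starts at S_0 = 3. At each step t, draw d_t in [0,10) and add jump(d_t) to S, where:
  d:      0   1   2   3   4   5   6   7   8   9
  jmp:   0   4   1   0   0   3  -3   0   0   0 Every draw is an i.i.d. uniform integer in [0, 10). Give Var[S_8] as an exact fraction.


Outcome values over d=0..9: [0, 4, 1, 0, 0, 3, -3, 0, 0, 0]
Σy = 5, Σy² = 35, M = 10
μ = 5/10 = 1/2,  σ² = 35/10 − (1/2)² = 13/4
Independent increments: Var[S_8] = 8·σ² = 8·(13/4) = 26

26


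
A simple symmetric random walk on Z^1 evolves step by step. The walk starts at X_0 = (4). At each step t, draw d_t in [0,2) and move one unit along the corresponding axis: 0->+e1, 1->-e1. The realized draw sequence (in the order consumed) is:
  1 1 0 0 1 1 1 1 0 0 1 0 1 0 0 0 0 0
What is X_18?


t=0: X=(4), d=1 → -e1, X_1=(3)
t=1: X=(3), d=1 → -e1, X_2=(2)
t=2: X=(2), d=0 → +e1, X_3=(3)
t=3: X=(3), d=0 → +e1, X_4=(4)
t=4: X=(4), d=1 → -e1, X_5=(3)
t=5: X=(3), d=1 → -e1, X_6=(2)
t=6: X=(2), d=1 → -e1, X_7=(1)
t=7: X=(1), d=1 → -e1, X_8=(0)
t=8: X=(0), d=0 → +e1, X_9=(1)
t=9: X=(1), d=0 → +e1, X_10=(2)
t=10: X=(2), d=1 → -e1, X_11=(1)
t=11: X=(1), d=0 → +e1, X_12=(2)
t=12: X=(2), d=1 → -e1, X_13=(1)
t=13: X=(1), d=0 → +e1, X_14=(2)
t=14: X=(2), d=0 → +e1, X_15=(3)
t=15: X=(3), d=0 → +e1, X_16=(4)
t=16: X=(4), d=0 → +e1, X_17=(5)
t=17: X=(5), d=0 → +e1, X_18=(6)

(6)


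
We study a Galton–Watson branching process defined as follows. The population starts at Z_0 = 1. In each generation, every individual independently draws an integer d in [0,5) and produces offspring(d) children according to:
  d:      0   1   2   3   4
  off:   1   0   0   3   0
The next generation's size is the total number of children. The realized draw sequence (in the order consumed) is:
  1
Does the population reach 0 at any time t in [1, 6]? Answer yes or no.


gen 0: Z_0=1, draws=[1], offspring=[0], Z_1=0
gen 1: Z_1=0, draws=[], offspring=[], Z_2=0
gen 2: Z_2=0, draws=[], offspring=[], Z_3=0
gen 3: Z_3=0, draws=[], offspring=[], Z_4=0
gen 4: Z_4=0, draws=[], offspring=[], Z_5=0
gen 5: Z_5=0, draws=[], offspring=[], Z_6=0

yes


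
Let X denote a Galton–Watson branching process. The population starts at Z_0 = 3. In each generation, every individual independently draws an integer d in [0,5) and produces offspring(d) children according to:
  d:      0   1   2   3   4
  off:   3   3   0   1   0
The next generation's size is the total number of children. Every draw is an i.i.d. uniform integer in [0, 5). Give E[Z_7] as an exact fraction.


2470629/78125

Outcome values over d=0..4: [3, 3, 0, 1, 0]
Σy = 7, Σy² = 19, M = 5
μ = 7/5 = 7/5,  σ² = 19/5 − (7/5)² = 46/25
E[Z_0] = 3
E[Z_1] = 7/5·E[Z_0] = 21/5
E[Z_2] = 7/5·E[Z_1] = 147/25
E[Z_3] = 7/5·E[Z_2] = 1029/125
E[Z_4] = 7/5·E[Z_3] = 7203/625
E[Z_5] = 7/5·E[Z_4] = 50421/3125
E[Z_6] = 7/5·E[Z_5] = 352947/15625
E[Z_7] = 7/5·E[Z_6] = 2470629/78125


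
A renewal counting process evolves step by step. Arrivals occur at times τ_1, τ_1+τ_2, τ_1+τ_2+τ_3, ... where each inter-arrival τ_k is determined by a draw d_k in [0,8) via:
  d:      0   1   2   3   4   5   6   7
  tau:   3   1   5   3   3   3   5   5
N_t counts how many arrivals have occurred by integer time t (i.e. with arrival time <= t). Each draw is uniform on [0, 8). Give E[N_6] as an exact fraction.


396873/262144

Inter-arrival values over d=0..7: [3, 1, 5, 3, 3, 3, 5, 5]
Each d has probability 1/8, so the pmf of τ is: f(1) = 1/8, f(3) = 1/2, f(5) = 3/8
Renewal equation for m(n) = E[N_n]: condition on τ_1 = k (if k <= n, one arrival plus a fresh copy on the remaining n−k steps): m(n) = F(n) + Σ_{k<=n} f(k)·m(n−k), where F(n) = P(τ <= n) and m(0) = 0
m(1) = F(1) = 1/8
m(2) = F(2) + f(1)·m(1) = 1/8 + 1/8·1/8 = 9/64
m(3) = F(3) + f(1)·m(2) = 5/8 + 1/8·9/64 = 329/512
m(4) = F(4) + f(1)·m(3) + f(3)·m(1) = 5/8 + 1/8·329/512 + 1/2·1/8 = 3145/4096
m(5) = F(5) + f(1)·m(4) + f(3)·m(2) = 1 + 1/8·3145/4096 + 1/2·9/64 = 38217/32768
m(6) = F(6) + f(1)·m(5) + f(3)·m(3) + f(5)·m(1) = 1 + 1/8·38217/32768 + 1/2·329/512 + 3/8·1/8 = 396873/262144
E[N_6] = m(6) = 396873/262144


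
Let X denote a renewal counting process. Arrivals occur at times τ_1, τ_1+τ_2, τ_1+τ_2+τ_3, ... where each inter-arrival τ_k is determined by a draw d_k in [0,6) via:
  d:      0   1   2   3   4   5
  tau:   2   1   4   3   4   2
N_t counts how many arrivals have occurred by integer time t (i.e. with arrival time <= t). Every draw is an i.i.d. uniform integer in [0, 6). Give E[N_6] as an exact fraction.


Inter-arrival values over d=0..5: [2, 1, 4, 3, 4, 2]
Each d has probability 1/6, so the pmf of τ is: f(1) = 1/6, f(2) = 1/3, f(3) = 1/6, f(4) = 1/3
Renewal equation for m(n) = E[N_n]: condition on τ_1 = k (if k <= n, one arrival plus a fresh copy on the remaining n−k steps): m(n) = F(n) + Σ_{k<=n} f(k)·m(n−k), where F(n) = P(τ <= n) and m(0) = 0
m(1) = F(1) = 1/6
m(2) = F(2) + f(1)·m(1) = 1/2 + 1/6·1/6 = 19/36
m(3) = F(3) + f(1)·m(2) + f(2)·m(1) = 2/3 + 1/6·19/36 + 1/3·1/6 = 175/216
m(4) = F(4) + f(1)·m(3) + f(2)·m(2) + f(3)·m(1) = 1 + 1/6·175/216 + 1/3·19/36 + 1/6·1/6 = 1735/1296
m(5) = F(5) + f(1)·m(4) + f(2)·m(3) + f(3)·m(2) + f(4)·m(1) = 1 + 1/6·1735/1296 + 1/3·175/216 + 1/6·19/36 + 1/3·1/6 = 12727/7776
m(6) = F(6) + f(1)·m(5) + f(2)·m(4) + f(3)·m(3) + f(4)·m(2) = 1 + 1/6·12727/7776 + 1/3·1735/1296 + 1/6·175/216 + 1/3·19/36 = 94711/46656
E[N_6] = m(6) = 94711/46656

94711/46656


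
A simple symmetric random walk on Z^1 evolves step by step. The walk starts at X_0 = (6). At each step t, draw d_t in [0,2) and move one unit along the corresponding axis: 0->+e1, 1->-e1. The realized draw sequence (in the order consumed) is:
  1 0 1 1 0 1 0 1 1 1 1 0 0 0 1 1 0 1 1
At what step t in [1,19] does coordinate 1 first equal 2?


10

t=0: X=(6), d=1 → -e1, X_1=(5)
t=1: X=(5), d=0 → +e1, X_2=(6)
t=2: X=(6), d=1 → -e1, X_3=(5)
t=3: X=(5), d=1 → -e1, X_4=(4)
t=4: X=(4), d=0 → +e1, X_5=(5)
t=5: X=(5), d=1 → -e1, X_6=(4)
t=6: X=(4), d=0 → +e1, X_7=(5)
t=7: X=(5), d=1 → -e1, X_8=(4)
t=8: X=(4), d=1 → -e1, X_9=(3)
t=9: X=(3), d=1 → -e1, X_10=(2)
t=10: X=(2), d=1 → -e1, X_11=(1)
t=11: X=(1), d=0 → +e1, X_12=(2)
t=12: X=(2), d=0 → +e1, X_13=(3)
t=13: X=(3), d=0 → +e1, X_14=(4)
t=14: X=(4), d=1 → -e1, X_15=(3)
t=15: X=(3), d=1 → -e1, X_16=(2)
t=16: X=(2), d=0 → +e1, X_17=(3)
t=17: X=(3), d=1 → -e1, X_18=(2)
t=18: X=(2), d=1 → -e1, X_19=(1)


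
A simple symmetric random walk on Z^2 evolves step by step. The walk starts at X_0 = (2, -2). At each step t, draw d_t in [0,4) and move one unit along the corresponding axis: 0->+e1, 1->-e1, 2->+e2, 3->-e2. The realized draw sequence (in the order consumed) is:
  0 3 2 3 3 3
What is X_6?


(3, -5)

t=0: X=(2, -2), d=0 → +e1, X_1=(3, -2)
t=1: X=(3, -2), d=3 → -e2, X_2=(3, -3)
t=2: X=(3, -3), d=2 → +e2, X_3=(3, -2)
t=3: X=(3, -2), d=3 → -e2, X_4=(3, -3)
t=4: X=(3, -3), d=3 → -e2, X_5=(3, -4)
t=5: X=(3, -4), d=3 → -e2, X_6=(3, -5)


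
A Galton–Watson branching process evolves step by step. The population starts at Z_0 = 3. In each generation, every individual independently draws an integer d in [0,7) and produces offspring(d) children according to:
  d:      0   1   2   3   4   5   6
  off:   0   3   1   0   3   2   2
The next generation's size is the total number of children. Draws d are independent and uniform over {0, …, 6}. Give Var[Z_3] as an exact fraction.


6096948/117649

Outcome values over d=0..6: [0, 3, 1, 0, 3, 2, 2]
Σy = 11, Σy² = 27, M = 7
μ = 11/7 = 11/7,  σ² = 27/7 − (11/7)² = 68/49
V_0 = 0, E_0 = 3
V_1 = 68/49·E_0 + (11/7)²·V_0 = 204/49;  E_1 = 33/7
V_2 = 68/49·E_1 + (11/7)²·V_1 = 40392/2401;  E_2 = 363/49
V_3 = 68/49·E_2 + (11/7)²·V_2 = 6096948/117649;  E_3 = 3993/343


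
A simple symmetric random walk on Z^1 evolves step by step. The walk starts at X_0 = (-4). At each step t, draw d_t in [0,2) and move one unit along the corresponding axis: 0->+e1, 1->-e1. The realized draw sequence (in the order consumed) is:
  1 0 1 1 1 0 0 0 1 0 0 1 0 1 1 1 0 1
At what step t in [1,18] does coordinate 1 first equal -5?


1

t=0: X=(-4), d=1 → -e1, X_1=(-5)
t=1: X=(-5), d=0 → +e1, X_2=(-4)
t=2: X=(-4), d=1 → -e1, X_3=(-5)
t=3: X=(-5), d=1 → -e1, X_4=(-6)
t=4: X=(-6), d=1 → -e1, X_5=(-7)
t=5: X=(-7), d=0 → +e1, X_6=(-6)
t=6: X=(-6), d=0 → +e1, X_7=(-5)
t=7: X=(-5), d=0 → +e1, X_8=(-4)
t=8: X=(-4), d=1 → -e1, X_9=(-5)
t=9: X=(-5), d=0 → +e1, X_10=(-4)
t=10: X=(-4), d=0 → +e1, X_11=(-3)
t=11: X=(-3), d=1 → -e1, X_12=(-4)
t=12: X=(-4), d=0 → +e1, X_13=(-3)
t=13: X=(-3), d=1 → -e1, X_14=(-4)
t=14: X=(-4), d=1 → -e1, X_15=(-5)
t=15: X=(-5), d=1 → -e1, X_16=(-6)
t=16: X=(-6), d=0 → +e1, X_17=(-5)
t=17: X=(-5), d=1 → -e1, X_18=(-6)


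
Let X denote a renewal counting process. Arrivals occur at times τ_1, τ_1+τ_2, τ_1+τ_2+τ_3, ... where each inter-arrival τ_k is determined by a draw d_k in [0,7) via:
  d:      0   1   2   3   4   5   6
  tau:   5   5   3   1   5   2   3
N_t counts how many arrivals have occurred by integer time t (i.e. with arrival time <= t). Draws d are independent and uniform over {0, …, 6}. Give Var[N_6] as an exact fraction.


Inter-arrival values over d=0..6: [5, 5, 3, 1, 5, 2, 3]
Each d has probability 1/7, so the pmf of τ is: f(1) = 1/7, f(2) = 1/7, f(3) = 2/7, f(5) = 3/7
Let p_n(j) = P(N_n = j), with p_0 = [1]. Condition on τ_1: p_n(0) = P(τ > n), and for j >= 1, p_n(j) = Σ_{k<=n} f(k)·p_{n−k}(j−1)
p_1 = [6/7, 1/7]  (j = 0..1)
p_2 = [5/7, 13/49, 1/49]  (j = 0..2)
p_3 = [3/7, 25/49, 20/343, 1/343]  (j = 0..3)
p_4 = [3/7, 20/49, 52/343, 27/2401, 1/2401]  (j = 0..4)
p_5 = [0, 37/49, 71/343, 86/2401, 34/16807, 1/16807]  (j = 0..5)
p_6 = [0, 27/49, 128/343, 163/2401, 127/16807, 41/117649, 1/117649]  (j = 0..6)
E[N_6] = Σ j·p_6(j) = 180363/117649;  E[N_6²] = Σ j²·p_6(j) = 327611/117649
Var[N_6] = 327611/117649 − (180363/117649)² = 6012294770/13841287201

6012294770/13841287201


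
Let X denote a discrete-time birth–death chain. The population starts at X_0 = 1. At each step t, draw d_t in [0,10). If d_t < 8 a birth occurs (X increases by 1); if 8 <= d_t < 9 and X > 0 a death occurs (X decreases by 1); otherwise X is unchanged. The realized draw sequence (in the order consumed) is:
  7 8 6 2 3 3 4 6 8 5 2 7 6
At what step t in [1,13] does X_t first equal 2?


1

t=0: X=1, d=7 → birth, X_1=2
t=1: X=2, d=8 → death, X_2=1
t=2: X=1, d=6 → birth, X_3=2
t=3: X=2, d=2 → birth, X_4=3
t=4: X=3, d=3 → birth, X_5=4
t=5: X=4, d=3 → birth, X_6=5
t=6: X=5, d=4 → birth, X_7=6
t=7: X=6, d=6 → birth, X_8=7
t=8: X=7, d=8 → death, X_9=6
t=9: X=6, d=5 → birth, X_10=7
t=10: X=7, d=2 → birth, X_11=8
t=11: X=8, d=7 → birth, X_12=9
t=12: X=9, d=6 → birth, X_13=10


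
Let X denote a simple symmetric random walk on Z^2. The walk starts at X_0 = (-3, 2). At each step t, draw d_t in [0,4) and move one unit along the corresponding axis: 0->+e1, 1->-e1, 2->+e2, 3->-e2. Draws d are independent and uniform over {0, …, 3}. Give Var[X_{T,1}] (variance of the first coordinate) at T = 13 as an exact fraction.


13/2

Outcome values over d=0..3: [1, -1, 0, 0]
Σy = 0, Σy² = 2, M = 4
μ = 0/4 = 0,  σ² = 2/4 − (0)² = 1/2
Independent increments: Var[X_13] = 13·σ² = 13·(1/2) = 13/2


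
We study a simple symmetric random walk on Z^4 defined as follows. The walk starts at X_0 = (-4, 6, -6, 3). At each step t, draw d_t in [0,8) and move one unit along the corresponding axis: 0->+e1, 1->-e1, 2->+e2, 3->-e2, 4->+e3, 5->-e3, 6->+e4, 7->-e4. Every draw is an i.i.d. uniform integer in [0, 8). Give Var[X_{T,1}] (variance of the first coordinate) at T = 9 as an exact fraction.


Outcome values over d=0..7: [1, -1, 0, 0, 0, 0, 0, 0]
Σy = 0, Σy² = 2, M = 8
μ = 0/8 = 0,  σ² = 2/8 − (0)² = 1/4
Independent increments: Var[X_9] = 9·σ² = 9·(1/4) = 9/4

9/4
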